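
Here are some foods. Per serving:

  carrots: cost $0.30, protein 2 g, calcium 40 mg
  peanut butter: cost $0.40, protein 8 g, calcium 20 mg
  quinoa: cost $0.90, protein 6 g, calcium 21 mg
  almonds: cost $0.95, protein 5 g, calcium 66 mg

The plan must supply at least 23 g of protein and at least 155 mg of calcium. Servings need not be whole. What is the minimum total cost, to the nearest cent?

For a min-cost LP with two ≥-constraints, a basic feasible solution has at most two positive variables.
carrots only: max(23/2, 155/40) = 11.5 servings → $3.45.
peanut butter only: max(23/8, 155/20) = 7.75 servings → $3.10.
quinoa only: max(23/6, 155/21) = 7.381 servings → $6.64.
almonds only: max(23/5, 155/66) = 4.6 servings → $4.37.
carrots + peanut butter with both tight: 2.786 servings and 2.179 servings → $1.71.
carrots + quinoa with both tight: 2.258 servings and 3.081 servings → $3.45.
carrots + almonds: the both-tight solution has a negative serving — not a feasible corner.
peanut butter + quinoa: intersection lies outside the first quadrant.
peanut butter + almonds with both tight: 1.736 servings and 1.822 servings → $2.43.
quinoa + almonds with both tight: 2.553 servings and 1.536 servings → $3.76.
So the least-cost plan costs $1.71.

$1.71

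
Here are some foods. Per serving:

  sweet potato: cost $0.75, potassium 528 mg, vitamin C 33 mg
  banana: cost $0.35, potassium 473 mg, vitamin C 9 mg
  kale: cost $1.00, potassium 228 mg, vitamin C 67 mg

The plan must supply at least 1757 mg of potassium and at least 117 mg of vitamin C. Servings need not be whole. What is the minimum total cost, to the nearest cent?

$2.41

sweet potato only: max(1757/528, 117/33) = 3.545 servings → $2.66.
banana only: max(1757/473, 117/9) = 13 servings → $4.55.
kale only: max(1757/228, 117/67) = 7.706 servings → $7.71.
sweet potato + banana: the both-tight solution has a negative serving — not a feasible corner.
sweet potato + kale with both tight: 3.269 servings and 0.1363 servings → $2.59.
banana + kale with both tight: 3.072 servings and 1.334 servings → $2.41.
The minimum over all feasible corners is $2.41.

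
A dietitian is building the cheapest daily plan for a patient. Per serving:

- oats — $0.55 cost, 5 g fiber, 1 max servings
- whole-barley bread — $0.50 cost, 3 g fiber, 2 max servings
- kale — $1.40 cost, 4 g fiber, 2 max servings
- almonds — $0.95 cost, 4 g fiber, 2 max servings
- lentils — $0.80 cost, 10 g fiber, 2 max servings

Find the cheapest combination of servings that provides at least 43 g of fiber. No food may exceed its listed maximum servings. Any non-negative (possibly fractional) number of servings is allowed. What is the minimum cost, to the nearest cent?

Cost per g of fiber: lentils $0.0800, oats $0.1100, whole-barley bread $0.1667, almonds $0.2375, kale $0.3500.
Take 2 servings of lentils: +20.0 g fiber for $1.60 (total $1.60, still need 23.0 g).
Take 1 serving of oats: +5.0 g fiber for $0.55 (total $2.15, still need 18.0 g).
Take 2 servings of whole-barley bread: +6.0 g fiber for $1.00 (total $3.15, still need 12.0 g).
Take 2 servings of almonds: +8.0 g fiber for $1.90 (total $5.05, still need 4.0 g).
Take 1 serving of kale: +4.0 g fiber for $1.40 (total $6.45, still need 0.0 g).
Filling from the cheapest source first is optimal under one linear minimum: $6.45.

$6.45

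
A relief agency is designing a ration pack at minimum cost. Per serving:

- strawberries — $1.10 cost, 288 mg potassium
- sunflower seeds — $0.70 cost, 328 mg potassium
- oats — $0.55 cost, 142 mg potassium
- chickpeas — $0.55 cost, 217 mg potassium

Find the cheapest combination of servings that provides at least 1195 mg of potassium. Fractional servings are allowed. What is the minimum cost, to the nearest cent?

$2.55

Cost per mg of potassium: sunflower seeds $0.0021, chickpeas $0.0025, strawberries $0.0038, oats $0.0039.
With no serving limits, use only sunflower seeds: 1195 mg / 328 mg = 3.643 servings × $0.70 = $2.55.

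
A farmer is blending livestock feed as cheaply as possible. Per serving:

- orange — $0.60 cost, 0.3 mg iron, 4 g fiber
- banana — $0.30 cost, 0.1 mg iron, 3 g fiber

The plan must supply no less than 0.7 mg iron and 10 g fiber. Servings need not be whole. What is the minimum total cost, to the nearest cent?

$1.44

Minimising a linear cost over {iron ≥ 0.7, fiber ≥ 10, servings ≥ 0} — the optimum is at a vertex, using one or two foods.
orange only: max(0.7/0.3, 10/4) = 2.5 servings → $1.50.
banana only: max(0.7/0.1, 10/3) = 7 servings → $2.10.
orange + banana with both tight: 2.2 servings and 0.4 servings → $1.44.
Cheapest feasible corner: $1.44.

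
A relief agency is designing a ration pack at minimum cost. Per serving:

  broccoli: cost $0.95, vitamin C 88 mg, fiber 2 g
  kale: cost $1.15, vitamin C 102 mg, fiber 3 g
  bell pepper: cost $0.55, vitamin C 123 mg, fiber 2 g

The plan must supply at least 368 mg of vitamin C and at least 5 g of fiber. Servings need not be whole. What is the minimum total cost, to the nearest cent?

$1.65

This is a tiny linear program; its minimum lies at a vertex of the feasible set. List the vertices and price them.
broccoli only: max(368/88, 5/2) = 4.182 servings → $3.97.
kale only: max(368/102, 5/3) = 3.608 servings → $4.15.
bell pepper only: max(368/123, 5/2) = 2.992 servings → $1.65.
broccoli + kale with both targets exact would need a negative amount; discard.
broccoli + bell pepper with both targets exact would need a negative amount; discard.
kale + bell pepper: intersection lies outside the first quadrant.
Cheapest feasible corner: $1.65.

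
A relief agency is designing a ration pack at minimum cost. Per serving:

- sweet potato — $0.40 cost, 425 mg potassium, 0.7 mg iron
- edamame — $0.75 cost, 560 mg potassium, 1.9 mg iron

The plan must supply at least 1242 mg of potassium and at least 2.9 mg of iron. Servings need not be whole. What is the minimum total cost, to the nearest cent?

Minimising a linear cost over {potassium ≥ 1242, iron ≥ 2.9, servings ≥ 0} — the optimum is at a vertex, using one or two foods.
sweet potato only: max(1242/425, 2.9/0.7) = 4.143 servings → $1.66.
edamame only: max(1242/560, 2.9/1.9) = 2.218 servings → $1.66.
sweet potato + edamame with both tight: 1.771 servings and 0.8739 servings → $1.36.
Cheapest feasible corner: $1.36.

$1.36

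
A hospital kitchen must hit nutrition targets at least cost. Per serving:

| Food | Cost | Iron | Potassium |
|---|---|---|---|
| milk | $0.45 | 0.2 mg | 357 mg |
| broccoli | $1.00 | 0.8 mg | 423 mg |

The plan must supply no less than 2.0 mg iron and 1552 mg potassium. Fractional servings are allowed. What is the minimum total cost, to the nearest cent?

With two linear requirements the optimum uses one or two foods; enumerate the corners.
milk only: max(2.0/0.2, 1552/357) = 10 servings → $4.50.
broccoli only: max(2.0/0.8, 1552/423) = 3.669 servings → $3.67.
milk + broccoli with both tight: 1.968 servings and 2.008 servings → $2.89.
So the least-cost plan costs $2.89.

$2.89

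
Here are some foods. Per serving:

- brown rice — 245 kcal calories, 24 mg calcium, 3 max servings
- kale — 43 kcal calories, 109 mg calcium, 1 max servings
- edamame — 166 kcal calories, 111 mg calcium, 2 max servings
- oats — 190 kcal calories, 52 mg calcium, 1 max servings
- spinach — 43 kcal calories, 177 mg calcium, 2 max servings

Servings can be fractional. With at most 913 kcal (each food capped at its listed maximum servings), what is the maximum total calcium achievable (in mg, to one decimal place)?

762.7 mg

Calcium per kcal: spinach 4.116, kale 2.535, edamame 0.6687, oats 0.2737, brown rice 0.09796.
Take 2 servings of spinach: uses 86 kcal, +354.0 mg calcium (running total 354.0 mg).
Take 1 serving of kale: uses 43 kcal, +109.0 mg calcium (running total 463.0 mg).
Take 2 servings of edamame: uses 332 kcal, +222.0 mg calcium (running total 685.0 mg).
Take 1 serving of oats: uses 190 kcal, +52.0 mg calcium (running total 737.0 mg).
Take 1.069 servings of brown rice: uses 262 kcal, +25.7 mg calcium (running total 762.7 mg).
Greedy by best ratio exhausts the calories allowance optimally: 762.7 mg.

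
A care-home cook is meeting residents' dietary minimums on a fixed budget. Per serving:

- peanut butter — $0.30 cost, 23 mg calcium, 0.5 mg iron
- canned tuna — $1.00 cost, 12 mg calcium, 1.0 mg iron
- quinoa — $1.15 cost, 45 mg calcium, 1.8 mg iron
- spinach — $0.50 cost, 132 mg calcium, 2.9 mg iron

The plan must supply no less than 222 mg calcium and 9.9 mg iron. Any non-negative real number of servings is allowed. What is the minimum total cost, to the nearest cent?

$1.71

peanut butter only: max(222/23, 9.9/0.5) = 19.8 servings → $5.94.
canned tuna only: max(222/12, 9.9/1.0) = 18.5 servings → $18.50.
quinoa only: max(222/45, 9.9/1.8) = 5.5 servings → $6.33.
spinach only: max(222/132, 9.9/2.9) = 3.414 servings → $1.71.
peanut butter + canned tuna with both tight: 6.071 servings and 6.865 servings → $8.69.
peanut butter + quinoa: intersection lies outside the first quadrant.
peanut butter + spinach with both targets exact would need a negative amount; discard.
canned tuna + quinoa with both tight: 1.962 servings and 4.41 servings → $7.03.
canned tuna + spinach with both tight: 6.821 servings and 1.062 servings → $7.35.
quinoa + spinach: the both-tight solution has a negative serving — not a feasible corner.
The minimum over all feasible corners is $1.71.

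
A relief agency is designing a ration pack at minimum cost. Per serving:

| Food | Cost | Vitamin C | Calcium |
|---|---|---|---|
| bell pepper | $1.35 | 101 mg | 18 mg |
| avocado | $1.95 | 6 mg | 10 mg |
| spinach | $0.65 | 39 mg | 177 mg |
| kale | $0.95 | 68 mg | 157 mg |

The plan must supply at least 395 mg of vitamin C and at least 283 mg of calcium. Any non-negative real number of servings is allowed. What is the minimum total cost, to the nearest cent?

bell pepper only: max(395/101, 283/18) = 15.72 servings → $21.23.
avocado only: max(395/6, 283/10) = 65.83 servings → $128.38.
spinach only: max(395/39, 283/177) = 10.13 servings → $6.58.
kale only: max(395/68, 283/157) = 5.809 servings → $5.52.
bell pepper + avocado with both tight: 2.497 servings and 23.81 servings → $49.79.
bell pepper + spinach with both tight: 3.428 servings and 1.25 servings → $5.44.
bell pepper + kale with both tight: 2.923 servings and 1.467 servings → $5.34.
avocado + spinach: intersection lies outside the first quadrant.
avocado + kale: intersection lies outside the first quadrant.
spinach + kale: the both-tight solution has a negative serving — not a feasible corner.
Cheapest feasible corner: $5.34.

$5.34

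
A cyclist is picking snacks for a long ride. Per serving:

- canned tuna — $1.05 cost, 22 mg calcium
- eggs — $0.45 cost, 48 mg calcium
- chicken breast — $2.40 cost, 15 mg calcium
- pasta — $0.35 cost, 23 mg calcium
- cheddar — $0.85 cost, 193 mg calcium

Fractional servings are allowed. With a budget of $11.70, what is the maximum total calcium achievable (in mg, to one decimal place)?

Calcium per dollar: cheddar 227.1, eggs 106.7, pasta 65.71, canned tuna 20.95, chicken breast 6.25.
With no serving limits, spend the whole cost allowance on cheddar: $11.70 / $0.85 × 193 mg = 2656.6 mg.

2656.6 mg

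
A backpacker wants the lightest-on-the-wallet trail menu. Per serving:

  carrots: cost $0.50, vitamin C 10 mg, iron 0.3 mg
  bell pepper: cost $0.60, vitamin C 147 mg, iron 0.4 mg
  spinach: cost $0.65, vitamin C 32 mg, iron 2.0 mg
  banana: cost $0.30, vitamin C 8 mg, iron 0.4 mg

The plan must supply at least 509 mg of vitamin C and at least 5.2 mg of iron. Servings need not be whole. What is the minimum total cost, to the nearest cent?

carrots only: max(509/10, 5.2/0.3) = 50.9 servings → $25.45.
bell pepper only: max(509/147, 5.2/0.4) = 13 servings → $7.80.
spinach only: max(509/32, 5.2/2.0) = 15.91 servings → $10.34.
banana only: max(509/8, 5.2/0.4) = 63.62 servings → $19.09.
carrots + bell pepper with both tight: 13.99 servings and 2.511 servings → $8.50.
carrots + spinach: intersection lies outside the first quadrant.
carrots + banana: the both-tight solution has a negative serving — not a feasible corner.
bell pepper + spinach with both tight: 3.028 servings and 1.994 servings → $3.11.
bell pepper + banana with both tight: 2.914 servings and 10.09 servings → $4.77.
spinach + banana: the both-tight solution has a negative serving — not a feasible corner.
The minimum over all feasible corners is $3.11.

$3.11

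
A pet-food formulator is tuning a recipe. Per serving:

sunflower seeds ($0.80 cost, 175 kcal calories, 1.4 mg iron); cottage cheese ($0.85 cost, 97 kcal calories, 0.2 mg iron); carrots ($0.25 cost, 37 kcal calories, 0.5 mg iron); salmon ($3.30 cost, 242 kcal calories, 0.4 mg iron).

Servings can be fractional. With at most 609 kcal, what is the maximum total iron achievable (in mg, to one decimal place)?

Iron per kcal: carrots 0.01351, sunflower seeds 0.008, cottage cheese 0.002062, salmon 0.001653.
With no serving limits, spend the whole calories allowance on carrots: 609 kcal / 37 kcal × 0.5 mg = 8.2 mg.

8.2 mg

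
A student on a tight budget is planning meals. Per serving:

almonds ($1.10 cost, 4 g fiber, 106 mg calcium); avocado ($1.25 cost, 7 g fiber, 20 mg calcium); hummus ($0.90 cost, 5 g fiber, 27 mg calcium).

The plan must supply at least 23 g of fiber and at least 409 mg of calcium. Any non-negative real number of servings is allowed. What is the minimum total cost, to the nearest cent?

The cheapest plan sits at a corner of the feasible region — with two constraints it uses at most two foods.
almonds only: max(23/4, 409/106) = 5.75 servings → $6.33.
avocado only: max(23/7, 409/20) = 20.45 servings → $25.56.
hummus only: max(23/5, 409/27) = 15.15 servings → $13.63.
almonds + avocado with both tight: 3.63 servings and 1.211 servings → $5.51.
almonds + hummus with both tight: 3.374 servings and 1.9 servings → $5.42.
avocado + hummus: intersection lies outside the first quadrant.
The minimum over all feasible corners is $5.42.

$5.42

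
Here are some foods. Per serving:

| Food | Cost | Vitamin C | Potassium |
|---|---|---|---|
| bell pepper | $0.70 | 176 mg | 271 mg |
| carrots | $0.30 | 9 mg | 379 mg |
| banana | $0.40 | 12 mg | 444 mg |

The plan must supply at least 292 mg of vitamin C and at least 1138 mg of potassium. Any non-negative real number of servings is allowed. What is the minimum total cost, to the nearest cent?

$1.66

Compare the cost at each extreme point of the feasible region.
bell pepper only: max(292/176, 1138/271) = 4.199 servings → $2.94.
carrots only: max(292/9, 1138/379) = 32.44 servings → $9.73.
banana only: max(292/12, 1138/444) = 24.33 servings → $9.73.
bell pepper + carrots with both tight: 1.563 servings and 1.885 servings → $1.66.
bell pepper + banana with both tight: 1.549 servings and 1.618 servings → $1.73.
carrots + banana with both targets exact would need a negative amount; discard.
The minimum over all feasible corners is $1.66.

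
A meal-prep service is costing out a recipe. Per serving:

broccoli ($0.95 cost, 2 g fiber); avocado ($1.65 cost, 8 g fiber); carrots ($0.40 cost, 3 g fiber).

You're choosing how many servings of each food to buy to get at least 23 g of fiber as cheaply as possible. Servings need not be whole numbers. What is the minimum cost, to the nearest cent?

$3.07

Cost per g of fiber: carrots $0.1333, avocado $0.2062, broccoli $0.4750.
With no serving limits, use only carrots: 23 g / 3 g = 7.667 servings × $0.40 = $3.07.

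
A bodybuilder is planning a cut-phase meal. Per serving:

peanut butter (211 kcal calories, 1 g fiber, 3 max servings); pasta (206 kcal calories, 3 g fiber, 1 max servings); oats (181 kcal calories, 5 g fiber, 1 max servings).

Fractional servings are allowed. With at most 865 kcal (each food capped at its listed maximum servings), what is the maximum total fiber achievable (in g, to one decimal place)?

10.3 g

Fiber per kcal: oats 0.02762, pasta 0.01456, peanut butter 0.004739.
Take 1 serving of oats: uses 181 kcal, +5.0 g fiber (running total 5.0 g).
Take 1 serving of pasta: uses 206 kcal, +3.0 g fiber (running total 8.0 g).
Take 2.265 servings of peanut butter: uses 478 kcal, +2.3 g fiber (running total 10.3 g).
Greedy by best ratio exhausts the calories allowance optimally: 10.3 g.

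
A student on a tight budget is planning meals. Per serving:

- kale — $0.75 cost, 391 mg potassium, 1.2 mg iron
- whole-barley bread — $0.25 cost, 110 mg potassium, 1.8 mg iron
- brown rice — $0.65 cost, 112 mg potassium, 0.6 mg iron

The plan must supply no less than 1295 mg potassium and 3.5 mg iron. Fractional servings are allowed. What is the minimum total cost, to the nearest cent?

With two linear requirements the optimum uses one or two foods; enumerate the corners.
kale only: max(1295/391, 3.5/1.2) = 3.312 servings → $2.48.
whole-barley bread only: max(1295/110, 3.5/1.8) = 11.77 servings → $2.94.
brown rice only: max(1295/112, 3.5/0.6) = 11.56 servings → $7.52.
kale + whole-barley bread: the both-tight solution has a negative serving — not a feasible corner.
kale + brown rice: the both-tight solution has a negative serving — not a feasible corner.
whole-barley bread + brown rice: intersection lies outside the first quadrant.
The minimum over all feasible corners is $2.48.

$2.48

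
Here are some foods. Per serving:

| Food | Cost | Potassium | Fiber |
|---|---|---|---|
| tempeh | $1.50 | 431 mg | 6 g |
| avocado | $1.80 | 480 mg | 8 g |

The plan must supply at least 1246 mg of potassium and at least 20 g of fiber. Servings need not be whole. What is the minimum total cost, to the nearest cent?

$4.60

A basic optimal solution has at most two foods positive. Try each food alone and each pair with both targets met exactly.
tempeh only: max(1246/431, 20/6) = 3.333 servings → $5.00.
avocado only: max(1246/480, 20/8) = 2.596 servings → $4.67.
tempeh + avocado with both tight: 0.6479 servings and 2.014 servings → $4.60.
So the least-cost plan costs $4.60.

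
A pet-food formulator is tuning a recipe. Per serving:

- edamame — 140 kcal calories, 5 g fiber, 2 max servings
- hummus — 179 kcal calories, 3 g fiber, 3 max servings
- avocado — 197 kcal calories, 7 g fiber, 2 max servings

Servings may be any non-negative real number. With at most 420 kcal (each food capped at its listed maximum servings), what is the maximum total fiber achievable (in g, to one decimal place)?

Fiber per kcal: edamame 0.03571, avocado 0.03553, hummus 0.01676.
Take 2 servings of edamame: uses 280 kcal, +10.0 g fiber (running total 10.0 g).
Take 0.7107 servings of avocado: uses 140 kcal, +5.0 g fiber (running total 15.0 g).
Greedy by best ratio exhausts the calories allowance optimally: 15.0 g.

15.0 g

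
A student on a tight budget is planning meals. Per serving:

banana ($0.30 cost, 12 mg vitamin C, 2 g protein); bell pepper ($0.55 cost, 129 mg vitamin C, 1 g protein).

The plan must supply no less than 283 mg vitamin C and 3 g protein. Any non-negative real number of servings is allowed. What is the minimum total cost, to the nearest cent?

The cheapest plan sits at a corner of the feasible region — with two constraints it uses at most two foods.
banana only: max(283/12, 3/2) = 23.58 servings → $7.08.
bell pepper only: max(283/129, 3/1) = 3 servings → $1.65.
banana + bell pepper with both tight: 0.4228 servings and 2.154 servings → $1.31.
Cheapest feasible corner: $1.31.

$1.31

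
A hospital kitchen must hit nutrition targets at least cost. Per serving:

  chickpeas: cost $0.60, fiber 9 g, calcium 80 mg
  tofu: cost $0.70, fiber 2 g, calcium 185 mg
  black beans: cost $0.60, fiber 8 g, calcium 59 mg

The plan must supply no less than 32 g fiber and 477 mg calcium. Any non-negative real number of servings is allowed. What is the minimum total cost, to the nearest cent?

$2.79

An LP optimum is at a vertex; with two nutrient constraints at most two foods are used. Check each candidate.
chickpeas only: max(32/9, 477/80) = 5.963 servings → $3.58.
tofu only: max(32/2, 477/185) = 16 servings → $11.20.
black beans only: max(32/8, 477/59) = 8.085 servings → $4.85.
chickpeas + tofu with both tight: 3.3 servings and 1.151 servings → $2.79.
chickpeas + black beans: the both-tight solution has a negative serving — not a feasible corner.
tofu + black beans with both tight: 1.416 servings and 3.646 servings → $3.18.
Cheapest feasible corner: $2.79.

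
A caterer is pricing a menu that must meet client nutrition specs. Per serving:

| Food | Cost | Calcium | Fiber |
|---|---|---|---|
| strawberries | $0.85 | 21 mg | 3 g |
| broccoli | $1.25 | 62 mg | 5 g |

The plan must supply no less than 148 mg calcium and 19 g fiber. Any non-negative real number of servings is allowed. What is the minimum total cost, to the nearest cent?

$4.75

strawberries only: max(148/21, 19/3) = 7.048 servings → $5.99.
broccoli only: max(148/62, 19/5) = 3.8 servings → $4.75.
strawberries + broccoli with both tight: 5.407 servings and 0.5556 servings → $5.29.
The minimum over all feasible corners is $4.75.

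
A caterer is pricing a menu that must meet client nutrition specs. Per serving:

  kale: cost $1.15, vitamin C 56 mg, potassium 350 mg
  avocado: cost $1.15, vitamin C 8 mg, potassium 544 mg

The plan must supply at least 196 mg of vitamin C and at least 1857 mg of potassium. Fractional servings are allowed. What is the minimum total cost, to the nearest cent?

$5.29

For a min-cost LP with two ≥-constraints, a basic feasible solution has at most two positive variables.
kale only: max(196/56, 1857/350) = 5.306 servings → $6.10.
avocado only: max(196/8, 1857/544) = 24.5 servings → $28.18.
kale + avocado with both tight: 3.317 servings and 1.279 servings → $5.29.
Cheapest feasible corner: $5.29.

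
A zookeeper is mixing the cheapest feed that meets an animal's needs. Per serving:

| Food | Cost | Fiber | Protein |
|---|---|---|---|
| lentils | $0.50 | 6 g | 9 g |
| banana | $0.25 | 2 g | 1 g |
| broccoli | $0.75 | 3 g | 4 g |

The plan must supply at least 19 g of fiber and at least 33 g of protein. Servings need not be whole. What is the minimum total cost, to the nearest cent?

This is a tiny linear program; its minimum lies at a vertex of the feasible set. List the vertices and price them.
lentils only: max(19/6, 33/9) = 3.667 servings → $1.83.
banana only: max(19/2, 33/1) = 33 servings → $8.25.
broccoli only: max(19/3, 33/4) = 8.25 servings → $6.19.
lentils + banana: the both-tight solution has a negative serving — not a feasible corner.
lentils + broccoli: intersection lies outside the first quadrant.
banana + broccoli: intersection lies outside the first quadrant.
The minimum over all feasible corners is $1.83.

$1.83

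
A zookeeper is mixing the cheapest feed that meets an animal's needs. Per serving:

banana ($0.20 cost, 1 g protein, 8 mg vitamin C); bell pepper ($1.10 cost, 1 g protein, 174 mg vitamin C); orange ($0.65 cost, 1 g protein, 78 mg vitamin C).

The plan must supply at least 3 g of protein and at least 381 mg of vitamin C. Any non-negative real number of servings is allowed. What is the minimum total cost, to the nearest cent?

This is a tiny linear program; its minimum lies at a vertex of the feasible set. List the vertices and price them.
banana only: max(3/1, 381/8) = 47.62 servings → $9.53.
bell pepper only: max(3/1, 381/174) = 3 servings → $3.30.
orange only: max(3/1, 381/78) = 4.885 servings → $3.17.
banana + bell pepper with both tight: 0.8494 servings and 2.151 servings → $2.54.
banana + orange: intersection lies outside the first quadrant.
bell pepper + orange with both tight: 1.531 servings and 1.469 servings → $2.64.
The minimum over all feasible corners is $2.54.

$2.54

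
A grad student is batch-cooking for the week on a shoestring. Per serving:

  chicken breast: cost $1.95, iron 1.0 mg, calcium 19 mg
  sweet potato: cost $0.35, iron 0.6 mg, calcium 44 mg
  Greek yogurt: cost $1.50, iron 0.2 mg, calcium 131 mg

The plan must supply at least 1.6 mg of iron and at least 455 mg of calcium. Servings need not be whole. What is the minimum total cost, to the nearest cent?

$3.62

For a min-cost LP with two ≥-constraints, a basic feasible solution has at most two positive variables.
chicken breast only: max(1.6/1.0, 455/19) = 23.95 servings → $46.70.
sweet potato only: max(1.6/0.6, 455/44) = 10.34 servings → $3.62.
Greek yogurt only: max(1.6/0.2, 455/131) = 8 servings → $12.00.
chicken breast + sweet potato: the both-tight solution has a negative serving — not a feasible corner.
chicken breast + Greek yogurt with both tight: 0.9324 servings and 3.338 servings → $6.83.
sweet potato + Greek yogurt with both tight: 1.699 servings and 2.903 servings → $4.95.
So the least-cost plan costs $3.62.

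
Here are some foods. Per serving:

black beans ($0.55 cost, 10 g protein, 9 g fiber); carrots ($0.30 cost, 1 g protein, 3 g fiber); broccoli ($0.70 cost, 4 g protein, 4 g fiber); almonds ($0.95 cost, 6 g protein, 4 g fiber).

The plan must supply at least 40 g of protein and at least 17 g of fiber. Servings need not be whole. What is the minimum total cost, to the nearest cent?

$2.20

Check every corner: each single food scaled to meet both minima, and each pair solved so both constraints bind.
black beans only: max(40/10, 17/9) = 4 servings → $2.20.
carrots only: max(40/1, 17/3) = 40 servings → $12.00.
broccoli only: max(40/4, 17/4) = 10 servings → $7.00.
almonds only: max(40/6, 17/4) = 6.667 servings → $6.33.
black beans + carrots: the both-tight solution has a negative serving — not a feasible corner.
black beans + broccoli: intersection lies outside the first quadrant.
black beans + almonds: the both-tight solution has a negative serving — not a feasible corner.
carrots + broccoli with both targets exact would need a negative amount; discard.
carrots + almonds: intersection lies outside the first quadrant.
broccoli + almonds: the both-tight solution has a negative serving — not a feasible corner.
Cheapest feasible corner: $2.20.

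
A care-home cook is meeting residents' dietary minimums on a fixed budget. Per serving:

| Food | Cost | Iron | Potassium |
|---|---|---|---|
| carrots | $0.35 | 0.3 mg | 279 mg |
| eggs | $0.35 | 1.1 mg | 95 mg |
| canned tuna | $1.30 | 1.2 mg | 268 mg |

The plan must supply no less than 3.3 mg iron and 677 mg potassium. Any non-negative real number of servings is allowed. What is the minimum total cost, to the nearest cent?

$1.44

Two binding constraints pin down two serving amounts, so the optimal mix uses at most two foods. The candidates are each food alone (scaled to the tighter of iron/potassium) and each pair with both constraints tight.
carrots only: max(3.3/0.3, 677/279) = 11 servings → $3.85.
eggs only: max(3.3/1.1, 677/95) = 7.126 servings → $2.49.
canned tuna only: max(3.3/1.2, 677/268) = 2.75 servings → $3.58.
carrots + eggs with both tight: 1.549 servings and 2.578 servings → $1.44.
carrots + canned tuna: the both-tight solution has a negative serving — not a feasible corner.
eggs + canned tuna with both tight: 0.3982 servings and 2.385 servings → $3.24.
So the least-cost plan costs $1.44.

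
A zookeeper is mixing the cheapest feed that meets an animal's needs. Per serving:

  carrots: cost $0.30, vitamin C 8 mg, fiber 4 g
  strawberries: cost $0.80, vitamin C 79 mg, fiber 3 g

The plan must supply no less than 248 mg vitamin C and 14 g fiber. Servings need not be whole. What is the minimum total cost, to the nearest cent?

Two binding constraints pin down two serving amounts, so the optimal mix uses at most two foods. The candidates are each food alone (scaled to the tighter of vitamin C/fiber) and each pair with both constraints tight.
carrots only: max(248/8, 14/4) = 31 servings → $9.30.
strawberries only: max(248/79, 14/3) = 4.667 servings → $3.73.
carrots + strawberries with both tight: 1.24 servings and 3.014 servings → $2.78.
So the least-cost plan costs $2.78.

$2.78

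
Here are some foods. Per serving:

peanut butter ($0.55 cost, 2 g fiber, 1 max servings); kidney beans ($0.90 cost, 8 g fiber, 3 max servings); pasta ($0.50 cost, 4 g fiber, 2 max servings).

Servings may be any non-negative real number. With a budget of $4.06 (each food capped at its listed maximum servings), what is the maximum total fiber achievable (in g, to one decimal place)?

33.3 g

Fiber per dollar: kidney beans 8.889, pasta 8, peanut butter 3.636.
Take 3 servings of kidney beans: spends $2.70, +24.0 g fiber (running total 24.0 g).
Take 2 servings of pasta: spends $1.00, +8.0 g fiber (running total 32.0 g).
Take 0.6545 servings of peanut butter: spends $0.36, +1.3 g fiber (running total 33.3 g).
Greedy by best ratio exhausts the cost allowance optimally: 33.3 g.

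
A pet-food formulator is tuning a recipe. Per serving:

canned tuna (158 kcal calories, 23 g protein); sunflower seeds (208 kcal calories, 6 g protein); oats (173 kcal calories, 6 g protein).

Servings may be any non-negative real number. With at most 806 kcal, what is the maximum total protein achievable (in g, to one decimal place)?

117.3 g

Protein per kcal: canned tuna 0.1456, oats 0.03468, sunflower seeds 0.02885.
With no serving limits, spend the whole calories allowance on canned tuna: 806 kcal / 158 kcal × 23 g = 117.3 g.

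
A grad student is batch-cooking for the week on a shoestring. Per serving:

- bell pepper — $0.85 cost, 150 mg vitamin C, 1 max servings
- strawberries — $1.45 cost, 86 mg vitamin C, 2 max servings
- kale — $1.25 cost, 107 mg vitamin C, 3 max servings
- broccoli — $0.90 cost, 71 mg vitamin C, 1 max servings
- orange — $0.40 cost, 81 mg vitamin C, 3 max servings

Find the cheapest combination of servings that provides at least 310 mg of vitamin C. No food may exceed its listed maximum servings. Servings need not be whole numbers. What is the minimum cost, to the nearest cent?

$1.58

Cost per mg of vitamin C: orange $0.0049, bell pepper $0.0057, kale $0.0117, broccoli $0.0127, strawberries $0.0169.
Take 3 servings of orange: +243.0 mg vitamin C for $1.20 (total $1.20, still need 67.0 mg).
Take 0.4467 servings of bell pepper: +67.0 mg vitamin C for $0.38 (total $1.58, still need 0.0 mg).
Filling from the cheapest source first is optimal under one linear minimum: $1.58.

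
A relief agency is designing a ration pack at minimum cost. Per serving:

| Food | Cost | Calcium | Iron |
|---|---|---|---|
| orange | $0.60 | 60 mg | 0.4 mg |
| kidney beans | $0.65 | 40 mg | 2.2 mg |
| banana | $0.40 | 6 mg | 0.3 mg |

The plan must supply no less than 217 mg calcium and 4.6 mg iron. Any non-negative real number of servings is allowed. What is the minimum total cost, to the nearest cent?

$2.58

orange only: max(217/60, 4.6/0.4) = 11.5 servings → $6.90.
kidney beans only: max(217/40, 4.6/2.2) = 5.425 servings → $3.53.
banana only: max(217/6, 4.6/0.3) = 36.17 servings → $14.47.
orange + kidney beans with both tight: 2.529 servings and 1.631 servings → $2.58.
orange + banana with both tight: 2.404 servings and 12.13 servings → $6.29.
kidney beans + banana with both targets exact would need a negative amount; discard.
The minimum over all feasible corners is $2.58.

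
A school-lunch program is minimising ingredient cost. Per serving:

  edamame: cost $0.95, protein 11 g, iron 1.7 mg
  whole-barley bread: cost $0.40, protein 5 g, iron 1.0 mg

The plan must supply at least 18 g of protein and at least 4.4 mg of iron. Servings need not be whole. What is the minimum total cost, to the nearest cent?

An LP optimum is at a vertex; with two nutrient constraints at most two foods are used. Check each candidate.
edamame only: max(18/11, 4.4/1.7) = 2.588 servings → $2.46.
whole-barley bread only: max(18/5, 4.4/1.0) = 4.4 servings → $1.76.
edamame + whole-barley bread: the both-tight solution has a negative serving — not a feasible corner.
The minimum over all feasible corners is $1.76.

$1.76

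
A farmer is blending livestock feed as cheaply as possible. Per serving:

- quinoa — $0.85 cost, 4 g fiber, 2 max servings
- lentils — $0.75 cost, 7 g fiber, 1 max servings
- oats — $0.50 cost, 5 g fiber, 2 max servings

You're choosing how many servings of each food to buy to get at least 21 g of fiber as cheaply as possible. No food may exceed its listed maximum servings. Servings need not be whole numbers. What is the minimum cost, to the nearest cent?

Cost per g of fiber: oats $0.1000, lentils $0.1071, quinoa $0.2125.
Take 2 servings of oats: +10.0 g fiber for $1.00 (total $1.00, still need 11.0 g).
Take 1 serving of lentils: +7.0 g fiber for $0.75 (total $1.75, still need 4.0 g).
Take 1 serving of quinoa: +4.0 g fiber for $0.85 (total $2.60, still need 0.0 g).
Filling from the cheapest source first is optimal under one linear minimum: $2.60.

$2.60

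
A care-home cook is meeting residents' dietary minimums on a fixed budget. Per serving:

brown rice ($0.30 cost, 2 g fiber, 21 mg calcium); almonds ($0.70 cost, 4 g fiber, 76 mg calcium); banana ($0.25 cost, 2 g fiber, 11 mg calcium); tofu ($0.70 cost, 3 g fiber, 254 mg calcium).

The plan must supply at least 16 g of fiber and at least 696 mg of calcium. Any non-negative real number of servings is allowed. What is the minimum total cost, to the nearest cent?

brown rice only: max(16/2, 696/21) = 33.14 servings → $9.94.
almonds only: max(16/4, 696/76) = 9.158 servings → $6.41.
banana only: max(16/2, 696/11) = 63.27 servings → $15.82.
tofu only: max(16/3, 696/254) = 5.333 servings → $3.73.
brown rice + almonds: the both-tight solution has a negative serving — not a feasible corner.
brown rice + banana with both targets exact would need a negative amount; discard.
brown rice + tofu with both tight: 4.44 servings and 2.373 servings → $2.99.
almonds + banana with both targets exact would need a negative amount; discard.
almonds + tofu with both tight: 2.508 servings and 1.99 servings → $3.15.
banana + tofu with both tight: 4.16 servings and 2.56 servings → $2.83.
The minimum over all feasible corners is $2.83.

$2.83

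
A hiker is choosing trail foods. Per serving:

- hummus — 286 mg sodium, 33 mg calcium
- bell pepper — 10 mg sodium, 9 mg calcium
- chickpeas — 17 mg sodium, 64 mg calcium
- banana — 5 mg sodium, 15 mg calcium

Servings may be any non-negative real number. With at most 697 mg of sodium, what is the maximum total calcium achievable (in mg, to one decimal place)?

2624.0 mg

Calcium per mg sodium: chickpeas 3.765, banana 3, bell pepper 0.9, hummus 0.1154.
With no serving limits, spend the whole sodium allowance on chickpeas: 697 mg / 17 mg × 64 mg = 2624.0 mg.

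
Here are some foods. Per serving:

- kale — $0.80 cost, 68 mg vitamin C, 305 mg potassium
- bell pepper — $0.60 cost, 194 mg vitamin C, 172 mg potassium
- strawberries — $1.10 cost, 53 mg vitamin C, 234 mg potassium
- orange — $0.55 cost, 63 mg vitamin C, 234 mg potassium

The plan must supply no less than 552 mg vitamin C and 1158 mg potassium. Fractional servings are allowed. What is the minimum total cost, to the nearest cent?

At the optimum either one food covers both requirements or two foods hit both targets exactly; no other combination can be cheaper.
kale only: max(552/68, 1158/305) = 8.118 servings → $6.49.
bell pepper only: max(552/194, 1158/172) = 6.733 servings → $4.04.
strawberries only: max(552/53, 1158/234) = 10.42 servings → $11.46.
orange only: max(552/63, 1158/234) = 8.762 servings → $4.82.
kale + bell pepper with both tight: 2.732 servings and 1.888 servings → $3.32.
kale + strawberries: the both-tight solution has a negative serving — not a feasible corner.
kale + orange: intersection lies outside the first quadrant.
bell pepper + strawberries with both tight: 1.869 servings and 3.575 servings → $5.05.
bell pepper + orange with both tight: 1.627 servings and 3.753 servings → $3.04.
strawberries + orange with both targets exact would need a negative amount; discard.
The minimum over all feasible corners is $3.04.

$3.04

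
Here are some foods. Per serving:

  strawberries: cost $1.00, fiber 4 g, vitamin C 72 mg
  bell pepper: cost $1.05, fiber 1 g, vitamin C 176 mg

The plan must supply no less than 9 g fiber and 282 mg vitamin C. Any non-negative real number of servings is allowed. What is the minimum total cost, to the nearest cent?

Compare the cost at each extreme point of the feasible region.
strawberries only: max(9/4, 282/72) = 3.917 servings → $3.92.
bell pepper only: max(9/1, 282/176) = 9 servings → $9.45.
strawberries + bell pepper with both tight: 2.06 servings and 0.7595 servings → $2.86.
Cheapest feasible corner: $2.86.

$2.86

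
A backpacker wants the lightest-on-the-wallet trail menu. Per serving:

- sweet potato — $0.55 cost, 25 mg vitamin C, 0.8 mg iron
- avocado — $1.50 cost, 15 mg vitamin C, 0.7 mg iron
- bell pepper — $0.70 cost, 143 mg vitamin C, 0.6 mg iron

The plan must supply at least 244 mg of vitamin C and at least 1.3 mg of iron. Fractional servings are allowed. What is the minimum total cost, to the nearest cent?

With two linear requirements the optimum uses one or two foods; enumerate the corners.
sweet potato only: max(244/25, 1.3/0.8) = 9.76 servings → $5.37.
avocado only: max(244/15, 1.3/0.7) = 16.27 servings → $24.40.
bell pepper only: max(244/143, 1.3/0.6) = 2.167 servings → $1.52.
sweet potato + avocado: intersection lies outside the first quadrant.
sweet potato + bell pepper with both tight: 0.3974 servings and 1.637 servings → $1.36.
avocado + bell pepper with both tight: 0.4336 servings and 1.661 servings → $1.81.
The minimum over all feasible corners is $1.36.

$1.36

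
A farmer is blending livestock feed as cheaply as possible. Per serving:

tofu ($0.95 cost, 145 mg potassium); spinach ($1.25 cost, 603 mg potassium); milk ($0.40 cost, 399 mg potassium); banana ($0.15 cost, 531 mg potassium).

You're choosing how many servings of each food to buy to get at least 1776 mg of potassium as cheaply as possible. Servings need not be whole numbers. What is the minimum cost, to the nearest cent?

Cost per mg of potassium: banana $0.0003, milk $0.0010, spinach $0.0021, tofu $0.0066.
With no serving limits, use only banana: 1776 mg / 531 mg = 3.345 servings × $0.15 = $0.50.

$0.50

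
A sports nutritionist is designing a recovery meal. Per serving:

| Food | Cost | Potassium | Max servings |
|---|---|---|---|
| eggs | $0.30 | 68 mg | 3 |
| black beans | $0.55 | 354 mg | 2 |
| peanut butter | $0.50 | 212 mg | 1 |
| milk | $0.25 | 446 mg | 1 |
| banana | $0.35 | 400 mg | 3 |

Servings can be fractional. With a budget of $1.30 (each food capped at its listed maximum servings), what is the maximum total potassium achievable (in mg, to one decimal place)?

Potassium per dollar: milk 1784, banana 1143, black beans 643.6, peanut butter 424, eggs 226.7.
Take 1 serving of milk: spends $0.25, +446.0 mg potassium (running total 446.0 mg).
Take 3 servings of banana: spends $1.05, +1200.0 mg potassium (running total 1646.0 mg).
Filling greedily by potassium-per-dollar is optimal for one linear limit, giving 1646.0 mg.

1646.0 mg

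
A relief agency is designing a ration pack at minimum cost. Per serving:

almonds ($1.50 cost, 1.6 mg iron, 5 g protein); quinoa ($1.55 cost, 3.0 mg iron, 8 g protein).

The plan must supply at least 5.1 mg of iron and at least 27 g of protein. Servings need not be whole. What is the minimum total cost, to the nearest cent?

For a min-cost LP with two ≥-constraints, a basic feasible solution has at most two positive variables.
almonds only: max(5.1/1.6, 27/5) = 5.4 servings → $8.10.
quinoa only: max(5.1/3.0, 27/8) = 3.375 servings → $5.23.
almonds + quinoa with both targets exact would need a negative amount; discard.
Cheapest feasible corner: $5.23.

$5.23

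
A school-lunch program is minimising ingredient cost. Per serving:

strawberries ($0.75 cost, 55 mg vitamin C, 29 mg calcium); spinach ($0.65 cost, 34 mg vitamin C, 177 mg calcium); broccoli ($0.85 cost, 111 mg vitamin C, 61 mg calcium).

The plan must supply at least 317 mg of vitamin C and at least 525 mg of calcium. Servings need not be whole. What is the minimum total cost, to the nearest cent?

Check every corner: each single food scaled to meet both minima, and each pair solved so both constraints bind.
strawberries only: max(317/55, 525/29) = 18.1 servings → $13.58.
spinach only: max(317/34, 525/177) = 9.324 servings → $6.06.
broccoli only: max(317/111, 525/61) = 8.607 servings → $7.32.
strawberries + spinach with both tight: 4.373 servings and 2.25 servings → $4.74.
strawberries + broccoli: the both-tight solution has a negative serving — not a feasible corner.
spinach + broccoli with both tight: 2.216 servings and 2.177 servings → $3.29.
So the least-cost plan costs $3.29.

$3.29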